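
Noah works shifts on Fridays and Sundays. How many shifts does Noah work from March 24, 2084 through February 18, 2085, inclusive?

96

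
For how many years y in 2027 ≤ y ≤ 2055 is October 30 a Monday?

Day of week of October 30 in each year:
2027: Sat, 2028: Mon ✓, 2029: Tue, 2030: Wed, 2031: Thu, 2032: Sat, 2033: Sun, 2034: Mon ✓, 2035: Tue, 2036: Thu, 2037: Fri, 2038: Sat, 2039: Sun, 2040: Tue, 2041: Wed, 2042: Thu, 2043: Fri, 2044: Sun, 2045: Mon ✓, 2046: Tue, 2047: Wed, 2048: Fri, 2049: Sat, 2050: Sun, 2051: Mon ✓, 2052: Wed, 2053: Thu, 2054: Fri, 2055: Sat
Mondays: 2028, 2034, 2045, 2051.

4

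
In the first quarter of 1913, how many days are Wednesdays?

13

January 1, 1913 is a Wednesday.
That's 90 days from start to end, counting both.
90 = 7 × 12 + 6, so there are 12 full weeks plus 6 extra days.
Each full week contributes one Wednesday: 12 so far.
The 6 extra days are Wednesday, Thursday, Friday, Saturday, Sunday, Monday — 1 of them qualifies.
Total: 12 + 1 = 13.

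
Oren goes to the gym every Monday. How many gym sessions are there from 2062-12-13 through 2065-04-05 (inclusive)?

120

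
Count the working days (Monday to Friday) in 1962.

261 weekdays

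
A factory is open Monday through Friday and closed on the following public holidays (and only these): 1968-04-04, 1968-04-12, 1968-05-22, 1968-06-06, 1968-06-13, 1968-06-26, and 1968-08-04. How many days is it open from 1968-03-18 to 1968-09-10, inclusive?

1968-03-18 is a Monday.
That's 177 days from start to end, counting both.
177 = 7 × 25 + 2, so there are 25 full weeks plus 2 extra days.
Each full week contributes 5 weekdays (Mon–Fri): 25 × 5 = 125.
The 2 extra days are Monday, Tuesday — 2 of them qualify.
Total: 125 + 2 = 127.
Holidays: 1968-04-04 (Thu); 1968-04-12 (Fri); 1968-05-22 (Wed); 1968-06-06 (Thu); 1968-06-13 (Thu); 1968-06-26 (Wed); 1968-08-04 (Sun).
6 of the 7 holidays fall on weekdays; the rest are weekends and were already excluded.
Business days: 127 − 6 = 121.

121 business days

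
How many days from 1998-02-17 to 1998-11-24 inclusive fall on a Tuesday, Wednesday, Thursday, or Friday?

1998-02-17 is a Tuesday.
From 1998-02-17 to 1998-11-24 is 281 days inclusive.
281 = 7 × 40 + 1, so there are 40 full weeks plus 1 extra day.
Each full week contributes 4 days from the set (Tue, Wed, Thu, Fri): 40 × 4 = 160.
The 1 extra day is Tue — 1 of them qualifies.
Total: 160 + 1 = 161.

161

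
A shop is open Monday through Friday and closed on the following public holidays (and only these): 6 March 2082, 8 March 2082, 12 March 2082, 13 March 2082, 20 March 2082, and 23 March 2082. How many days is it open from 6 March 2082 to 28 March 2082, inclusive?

6 March 2082 is a Friday.
From 6 March 2082 to 28 March 2082 is 23 days inclusive.
23 = 7 × 3 + 2, so there are 3 full weeks plus 2 extra days.
Each full week contributes 5 weekdays (Mon–Fri): 3 × 5 = 15.
The 2 extra days are Fri, Sat — 1 of them qualifies.
Total: 15 + 1 = 16.
Holidays: 6 March 2082 (Fri); 8 March 2082 (Sun); 12 March 2082 (Thu); 13 March 2082 (Fri); 20 March 2082 (Fri); 23 March 2082 (Mon).
5 of the 6 holidays fall on weekdays; the rest are weekends and were already excluded.
Business days: 16 − 5 = 11.

11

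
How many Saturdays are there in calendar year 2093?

52

January 1, 2093 is a Thursday.
From January 1, 2093 to December 31, 2093 is 365 days inclusive.
365 = 7 × 52 + 1, so there are 52 full weeks plus 1 extra day.
Each full week contributes one Saturday: 52 so far.
The 1 extra day is Thursday — none qualify.
Total: 52 + 0 = 52.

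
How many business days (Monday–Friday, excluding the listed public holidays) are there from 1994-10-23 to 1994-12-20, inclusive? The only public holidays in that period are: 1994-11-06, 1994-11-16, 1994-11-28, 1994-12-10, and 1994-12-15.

1994-10-23 is a Sunday.
From 1994-10-23 to 1994-12-20 is 59 days inclusive.
59 = 7 × 8 + 3, so there are 8 full weeks plus 3 extra days.
Each full week contributes 5 weekdays (Mon–Fri): 8 × 5 = 40.
The 3 extra days are Sunday, Monday, Tuesday — 2 of them qualify.
Total: 40 + 2 = 42.
Holidays: 1994-11-06 (Sun); 1994-11-16 (Wed); 1994-11-28 (Mon); 1994-12-10 (Sat); 1994-12-15 (Thu).
3 of the 5 holidays fall on weekdays; the rest are weekends and were already excluded.
Business days: 42 − 3 = 39.

39 business days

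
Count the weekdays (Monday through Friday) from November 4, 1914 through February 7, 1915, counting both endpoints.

68 weekdays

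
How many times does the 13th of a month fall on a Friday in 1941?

1

The 13th falls on a Friday when the month's 13th has weekday Fri.
Jan 13 is Mon; Feb 13 is Thu; Mar 13 is Thu; Apr 13 is Sun; May 13 is Tue; Jun 13 is Fri ✓; Jul 13 is Sun; Aug 13 is Wed; Sep 13 is Sat; Oct 13 is Mon; Nov 13 is Thu; Dec 13 is Sat.
Friday the 13ths: Jun.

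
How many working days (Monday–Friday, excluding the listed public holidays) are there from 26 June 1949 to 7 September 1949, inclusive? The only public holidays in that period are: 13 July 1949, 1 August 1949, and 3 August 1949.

50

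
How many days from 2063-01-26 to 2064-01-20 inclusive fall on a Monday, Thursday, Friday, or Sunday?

206

2063-01-26 is a Friday.
That's 360 days from start to end, counting both.
360 = 7 × 51 + 3, so there are 51 full weeks plus 3 extra days.
Each full week contributes 4 days from the set (Mon, Thu, Fri, Sun): 51 × 4 = 204.
The 3 extra days are Friday, Saturday, Sunday — 2 of them qualify.
Total: 204 + 2 = 206.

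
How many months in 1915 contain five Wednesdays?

4

A month has five Wednesdays exactly when Wednesday falls within its first (length − 28) days.
Jan: 31 days, starts Fri → 5 of Fri, Sat, Sun
Feb: 28 days, starts Mon → 5 of (none)
Mar: 31 days, starts Mon → 5 of Mon, Tue, Wed ✓
Apr: 30 days, starts Thu → 5 of Thu, Fri
May: 31 days, starts Sat → 5 of Sat, Sun, Mon
Jun: 30 days, starts Tue → 5 of Tue, Wed ✓
Jul: 31 days, starts Thu → 5 of Thu, Fri, Sat
Aug: 31 days, starts Sun → 5 of Sun, Mon, Tue
Sep: 30 days, starts Wed → 5 of Wed, Thu ✓
Oct: 31 days, starts Fri → 5 of Fri, Sat, Sun
Nov: 30 days, starts Mon → 5 of Mon, Tue
Dec: 31 days, starts Wed → 5 of Wed, Thu, Fri ✓
Months with five Wednesdays: Mar, Jun, Sep, Dec.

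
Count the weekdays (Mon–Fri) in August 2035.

23 weekdays

August 1, 2035 is a Wednesday.
The range spans 31 days (inclusive of both endpoints).
31 = 7 × 4 + 3, so there are 4 full weeks plus 3 extra days.
Each full week contributes 5 weekdays (Mon–Fri): 4 × 5 = 20.
The 3 extra days are Wed, Thu, Fri — 3 of them qualify.
Total: 20 + 3 = 23.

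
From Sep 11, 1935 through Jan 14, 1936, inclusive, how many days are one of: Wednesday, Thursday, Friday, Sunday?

Sep 11, 1935 is a Wednesday.
From Sep 11, 1935 to Jan 14, 1936 is 126 days inclusive.
126 = 7 × 18, so the span is exactly 18 full weeks.
Each full week contributes 4 days from the set (Wed, Thu, Fri, Sun): 18 × 4 = 72.

72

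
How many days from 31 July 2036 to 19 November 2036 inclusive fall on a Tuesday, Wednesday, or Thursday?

31 July 2036 is a Thursday.
From 31 July 2036 to 19 November 2036 is 112 days inclusive.
112 = 7 × 16, so the span is exactly 16 full weeks.
Each full week contributes 3 days from the set (Tue, Wed, Thu): 16 × 3 = 48.
Total: 48.

48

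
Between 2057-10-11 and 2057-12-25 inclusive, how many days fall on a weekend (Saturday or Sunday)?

22

2057-10-11 is a Thursday.
From 2057-10-11 to 2057-12-25 is 76 days inclusive.
76 = 7 × 10 + 6, so there are 10 full weeks plus 6 extra days.
Each full week contributes 2 weekend days (Sat, Sun): 10 × 2 = 20.
The 6 extra days are Thursday, Friday, Saturday, Sunday, Monday, Tuesday — 2 of them qualify.
Total: 20 + 2 = 22.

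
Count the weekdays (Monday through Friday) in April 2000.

Apr 1, 2000 is a Saturday.
From Apr 1, 2000 to Apr 30, 2000 is 30 days inclusive.
30 = 7 × 4 + 2, so there are 4 full weeks plus 2 extra days.
Each full week contributes 5 weekdays (Mon–Fri): 4 × 5 = 20.
The 2 extra days are Sat, Sun — none qualify.
Total: 20 + 0 = 20.

20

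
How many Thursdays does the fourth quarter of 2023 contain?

13

2023-10-01 is a Sunday.
That's 92 days from start to end, counting both.
92 = 7 × 13 + 1, so there are 13 full weeks plus 1 extra day.
Each full week contributes one Thursday: 13 so far.
The 1 extra day is Sun — none qualify.
Total: 13 + 0 = 13.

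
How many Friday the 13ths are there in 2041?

2

The 13th falls on a Friday when the month's 13th has weekday Fri.
Jan 13 is Sun; Feb 13 is Wed; Mar 13 is Wed; Apr 13 is Sat; May 13 is Mon; Jun 13 is Thu; Jul 13 is Sat; Aug 13 is Tue; Sep 13 is Fri ✓; Oct 13 is Sun; Nov 13 is Wed; Dec 13 is Fri ✓.
Friday the 13ths: Sep, Dec.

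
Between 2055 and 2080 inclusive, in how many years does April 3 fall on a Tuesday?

Day of week of April 3 in each year:
2055: Sat, 2056: Mon, 2057: Tue ✓, 2058: Wed, 2059: Thu, 2060: Sat, 2061: Sun, 2062: Mon, 2063: Tue ✓, 2064: Thu, 2065: Fri, 2066: Sat, 2067: Sun, 2068: Tue ✓, 2069: Wed, 2070: Thu, 2071: Fri, 2072: Sun, 2073: Mon, 2074: Tue ✓, 2075: Wed, 2076: Fri, 2077: Sat, 2078: Sun, 2079: Mon, 2080: Wed
Tuesdays: 2057, 2063, 2068, 2074.

4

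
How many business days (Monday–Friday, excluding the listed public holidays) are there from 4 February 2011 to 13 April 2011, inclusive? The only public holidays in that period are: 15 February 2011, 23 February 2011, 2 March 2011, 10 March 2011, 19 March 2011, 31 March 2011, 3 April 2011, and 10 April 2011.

4 February 2011 is a Friday.
From 4 February 2011 to 13 April 2011 is 69 days inclusive.
69 = 7 × 9 + 6, so there are 9 full weeks plus 6 extra days.
Each full week contributes 5 weekdays (Mon–Fri): 9 × 5 = 45.
The 6 extra days are Fri, Sat, Sun, Mon, Tue, Wed — 4 of them qualify.
Total: 45 + 4 = 49.
Holidays: 15 February 2011 (Tue); 23 February 2011 (Wed); 2 March 2011 (Wed); 10 March 2011 (Thu); 19 March 2011 (Sat); 31 March 2011 (Thu); 3 April 2011 (Sun); 10 April 2011 (Sun).
5 of the 8 holidays fall on weekdays; the rest are weekends and were already excluded.
Business days: 49 − 5 = 44.

44 business days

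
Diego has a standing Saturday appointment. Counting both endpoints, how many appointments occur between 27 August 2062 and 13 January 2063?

20

27 August 2062 is a Sunday.
That's 140 days from start to end, counting both.
140 = 7 × 20, so the span is exactly 20 full weeks.
Each full week contributes one Saturday: 20 so far.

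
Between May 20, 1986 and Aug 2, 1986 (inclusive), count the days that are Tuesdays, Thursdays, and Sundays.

32

May 20, 1986 is a Tuesday.
That's 75 days from start to end, counting both.
75 = 7 × 10 + 5, so there are 10 full weeks plus 5 extra days.
Each full week contributes 3 days from the set (Tue, Thu, Sun): 10 × 3 = 30.
The 5 extra days are Tue, Wed, Thu, Fri, Sat — 2 of them qualify.
Total: 30 + 2 = 32.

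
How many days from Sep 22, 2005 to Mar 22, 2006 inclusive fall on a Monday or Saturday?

52

Sep 22, 2005 is a Thursday.
That's 182 days from start to end, counting both.
182 = 7 × 26, so the span is exactly 26 full weeks.
Each full week contributes 2 days from the set (Mon, Sat): 26 × 2 = 52.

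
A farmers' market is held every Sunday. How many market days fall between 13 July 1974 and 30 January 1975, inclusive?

13 July 1974 is a Saturday.
From 13 July 1974 to 30 January 1975 is 202 days inclusive.
202 = 7 × 28 + 6, so there are 28 full weeks plus 6 extra days.
Each full week contributes one Sunday: 28 so far.
The 6 extra days are Saturday, Sunday, Monday, Tuesday, Wednesday, Thursday — 1 of them qualifies.
Total: 28 + 1 = 29.

29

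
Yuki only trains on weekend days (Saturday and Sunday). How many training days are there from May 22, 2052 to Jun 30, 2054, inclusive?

220

May 22, 2052 is a Wednesday.
From May 22, 2052 to Jun 30, 2054 is 770 days inclusive.
770 = 7 × 110, so the span is exactly 110 full weeks.
Each full week contributes 2 weekend days (Sat, Sun): 110 × 2 = 220.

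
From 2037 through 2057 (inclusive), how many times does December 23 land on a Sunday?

3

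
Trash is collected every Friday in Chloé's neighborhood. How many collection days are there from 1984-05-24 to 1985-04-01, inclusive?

1984-05-24 is a Thursday.
That's 313 days from start to end, counting both.
313 = 7 × 44 + 5, so there are 44 full weeks plus 5 extra days.
Each full week contributes one Friday: 44 so far.
The 5 extra days are Thursday, Friday, Saturday, Sunday, Monday — 1 of them qualifies.
Total: 44 + 1 = 45.

45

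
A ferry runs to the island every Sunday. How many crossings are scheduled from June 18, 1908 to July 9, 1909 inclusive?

55

June 18, 1908 is a Thursday.
The range spans 387 days (inclusive of both endpoints).
387 = 7 × 55 + 2, so there are 55 full weeks plus 2 extra days.
Each full week contributes one Sunday: 55 so far.
The 2 extra days are Thursday, Friday — none qualify.
Total: 55 + 0 = 55.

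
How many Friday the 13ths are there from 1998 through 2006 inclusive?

Friday-the-13ths by year:
1998: Feb, Mar, Nov
1999: Aug
2000: Oct
2001: Apr, Jul
2002: Sep, Dec
2003: Jun
2004: Feb, Aug
2005: May
2006: Jan, Oct

15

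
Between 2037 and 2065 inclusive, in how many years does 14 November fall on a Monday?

Day of week of November 14 in each year:
2037: Sat, 2038: Sun, 2039: Mon ✓, 2040: Wed, 2041: Thu, 2042: Fri, 2043: Sat, 2044: Mon ✓, 2045: Tue, 2046: Wed, 2047: Thu, 2048: Sat, 2049: Sun, 2050: Mon ✓, 2051: Tue, 2052: Thu, 2053: Fri, 2054: Sat, 2055: Sun, 2056: Tue, 2057: Wed, 2058: Thu, 2059: Fri, 2060: Sun, 2061: Mon ✓, 2062: Tue, 2063: Wed, 2064: Fri, 2065: Sat
Mondays: 2039, 2044, 2050, 2061.

4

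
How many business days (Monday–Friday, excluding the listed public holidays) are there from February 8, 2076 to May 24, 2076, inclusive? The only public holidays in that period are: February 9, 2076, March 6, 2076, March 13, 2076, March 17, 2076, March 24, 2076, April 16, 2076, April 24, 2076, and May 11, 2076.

68 business days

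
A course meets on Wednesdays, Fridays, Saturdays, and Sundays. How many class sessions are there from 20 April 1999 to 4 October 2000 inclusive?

305

20 April 1999 is a Tuesday.
From 20 April 1999 to 4 October 2000 is 534 days inclusive.
534 = 7 × 76 + 2, so there are 76 full weeks plus 2 extra days.
Each full week contributes 4 days from the set (Wed, Fri, Sat, Sun): 76 × 4 = 304.
The 2 extra days are Tue, Wed — 1 of them qualifies.
Total: 304 + 1 = 305.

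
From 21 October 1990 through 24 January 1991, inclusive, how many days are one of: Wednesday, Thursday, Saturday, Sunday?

55

21 October 1990 is a Sunday.
The range spans 96 days (inclusive of both endpoints).
96 = 7 × 13 + 5, so there are 13 full weeks plus 5 extra days.
Each full week contributes 4 days from the set (Wed, Thu, Sat, Sun): 13 × 4 = 52.
The 5 extra days are Sun, Mon, Tue, Wed, Thu — 3 of them qualify.
Total: 52 + 3 = 55.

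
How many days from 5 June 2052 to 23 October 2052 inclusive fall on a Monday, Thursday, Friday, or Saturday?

5 June 2052 is a Wednesday.
From 5 June 2052 to 23 October 2052 is 141 days inclusive.
141 = 7 × 20 + 1, so there are 20 full weeks plus 1 extra day.
Each full week contributes 4 days from the set (Mon, Thu, Fri, Sat): 20 × 4 = 80.
The 1 extra day is Wed — none qualify.
Total: 80 + 0 = 80.

80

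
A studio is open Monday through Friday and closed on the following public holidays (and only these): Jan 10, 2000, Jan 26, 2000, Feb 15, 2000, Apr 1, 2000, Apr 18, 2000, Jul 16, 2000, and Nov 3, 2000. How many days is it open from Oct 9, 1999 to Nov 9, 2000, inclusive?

279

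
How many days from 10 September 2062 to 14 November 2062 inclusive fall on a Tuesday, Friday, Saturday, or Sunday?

10 September 2062 is a Sunday.
The range spans 66 days (inclusive of both endpoints).
66 = 7 × 9 + 3, so there are 9 full weeks plus 3 extra days.
Each full week contributes 4 days from the set (Tue, Fri, Sat, Sun): 9 × 4 = 36.
The 3 extra days are Sunday, Monday, Tuesday — 2 of them qualify.
Total: 36 + 2 = 38.

38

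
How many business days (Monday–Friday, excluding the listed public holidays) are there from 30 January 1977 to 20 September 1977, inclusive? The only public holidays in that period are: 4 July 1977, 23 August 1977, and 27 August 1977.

165 business days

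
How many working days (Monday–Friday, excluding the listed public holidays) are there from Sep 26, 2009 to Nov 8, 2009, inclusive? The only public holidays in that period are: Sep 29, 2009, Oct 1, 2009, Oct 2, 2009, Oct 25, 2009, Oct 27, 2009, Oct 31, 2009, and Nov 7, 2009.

26 working days

Sep 26, 2009 is a Saturday.
The range spans 44 days (inclusive of both endpoints).
44 = 7 × 6 + 2, so there are 6 full weeks plus 2 extra days.
Each full week contributes 5 weekdays (Mon–Fri): 6 × 5 = 30.
The 2 extra days are Sat, Sun — none qualify.
Total: 30 + 0 = 30.
Holidays: Sep 29, 2009 (Tue); Oct 1, 2009 (Thu); Oct 2, 2009 (Fri); Oct 25, 2009 (Sun); Oct 27, 2009 (Tue); Oct 31, 2009 (Sat); Nov 7, 2009 (Sat).
4 of the 7 holidays fall on weekdays; the rest are weekends and were already excluded.
Business days: 30 − 4 = 26.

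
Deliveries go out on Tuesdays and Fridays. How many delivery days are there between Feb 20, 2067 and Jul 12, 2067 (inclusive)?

41

Feb 20, 2067 is a Sunday.
From Feb 20, 2067 to Jul 12, 2067 is 143 days inclusive.
143 = 7 × 20 + 3, so there are 20 full weeks plus 3 extra days.
Each full week contributes 2 days from the set (Tue, Fri): 20 × 2 = 40.
The 3 extra days are Sun, Mon, Tue — 1 of them qualifies.
Total: 40 + 1 = 41.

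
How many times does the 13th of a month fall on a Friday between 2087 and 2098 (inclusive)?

Friday-the-13ths by year:
2087: Jun
2088: Feb, Aug
2089: May
2090: Jan, Oct
2091: Apr, Jul
2092: Jun
2093: Feb, Mar, Nov
2094: Aug
2095: May
2096: Jan, Apr, Jul
2097: Sep, Dec
2098: Jun

20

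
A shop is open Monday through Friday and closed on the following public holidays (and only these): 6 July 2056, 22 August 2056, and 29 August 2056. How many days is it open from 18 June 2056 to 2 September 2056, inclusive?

52

18 June 2056 is a Sunday.
The range spans 77 days (inclusive of both endpoints).
77 = 7 × 11, so the span is exactly 11 full weeks.
Each full week contributes 5 weekdays (Mon–Fri): 11 × 5 = 55.
Holidays: 6 July 2056 (Thu); 22 August 2056 (Tue); 29 August 2056 (Tue).
All 3 holidays fall on weekdays, so subtract 3.
Business days: 55 − 3 = 52.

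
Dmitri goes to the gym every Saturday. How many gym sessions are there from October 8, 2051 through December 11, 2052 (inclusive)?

61 Saturdays

October 8, 2051 is a Sunday.
That's 431 days from start to end, counting both.
431 = 7 × 61 + 4, so there are 61 full weeks plus 4 extra days.
Each full week contributes one Saturday: 61 so far.
The 4 extra days are Sun, Mon, Tue, Wed — none qualify.
Total: 61 + 0 = 61.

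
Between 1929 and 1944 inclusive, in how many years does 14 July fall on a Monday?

2

Day of week of July 14 in each year:
1929: Sun, 1930: Mon ✓, 1931: Tue, 1932: Thu, 1933: Fri, 1934: Sat, 1935: Sun, 1936: Tue, 1937: Wed, 1938: Thu, 1939: Fri, 1940: Sun, 1941: Mon ✓, 1942: Tue, 1943: Wed, 1944: Fri
Mondays: 1930, 1941.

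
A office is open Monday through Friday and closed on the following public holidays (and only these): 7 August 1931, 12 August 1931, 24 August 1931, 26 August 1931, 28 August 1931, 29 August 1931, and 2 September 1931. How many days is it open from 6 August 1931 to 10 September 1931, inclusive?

20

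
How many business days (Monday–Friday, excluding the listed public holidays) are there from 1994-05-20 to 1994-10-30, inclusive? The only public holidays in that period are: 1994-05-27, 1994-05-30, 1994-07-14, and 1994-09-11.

1994-05-20 is a Friday.
From 1994-05-20 to 1994-10-30 is 164 days inclusive.
164 = 7 × 23 + 3, so there are 23 full weeks plus 3 extra days.
Each full week contributes 5 weekdays (Mon–Fri): 23 × 5 = 115.
The 3 extra days are Friday, Saturday, Sunday — 1 of them qualifies.
Total: 115 + 1 = 116.
Holidays: 1994-05-27 (Fri); 1994-05-30 (Mon); 1994-07-14 (Thu); 1994-09-11 (Sun).
3 of the 4 holidays fall on weekdays; the rest are weekends and were already excluded.
Business days: 116 − 3 = 113.

113 business days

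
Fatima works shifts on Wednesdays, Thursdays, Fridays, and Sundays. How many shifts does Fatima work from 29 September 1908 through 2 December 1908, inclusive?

29 September 1908 is a Tuesday.
The range spans 65 days (inclusive of both endpoints).
65 = 7 × 9 + 2, so there are 9 full weeks plus 2 extra days.
Each full week contributes 4 days from the set (Wed, Thu, Fri, Sun): 9 × 4 = 36.
The 2 extra days are Tue, Wed — 1 of them qualifies.
Total: 36 + 1 = 37.

37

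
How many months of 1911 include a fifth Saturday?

A month has five Saturdays exactly when Saturday falls within its first (length − 28) days.
Jan: 31 days, starts Sun → 5 of Sun, Mon, Tue
Feb: 28 days, starts Wed → 5 of (none)
Mar: 31 days, starts Wed → 5 of Wed, Thu, Fri
Apr: 30 days, starts Sat → 5 of Sat, Sun ✓
May: 31 days, starts Mon → 5 of Mon, Tue, Wed
Jun: 30 days, starts Thu → 5 of Thu, Fri
Jul: 31 days, starts Sat → 5 of Sat, Sun, Mon ✓
Aug: 31 days, starts Tue → 5 of Tue, Wed, Thu
Sep: 30 days, starts Fri → 5 of Fri, Sat ✓
Oct: 31 days, starts Sun → 5 of Sun, Mon, Tue
Nov: 30 days, starts Wed → 5 of Wed, Thu
Dec: 31 days, starts Fri → 5 of Fri, Sat, Sun ✓
Months with five Saturdays: Apr, Jul, Sep, Dec.

4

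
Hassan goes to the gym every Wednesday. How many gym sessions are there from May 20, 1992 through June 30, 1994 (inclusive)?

111 Wednesdays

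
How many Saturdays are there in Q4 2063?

October 1, 2063 is a Monday.
The range spans 92 days (inclusive of both endpoints).
92 = 7 × 13 + 1, so there are 13 full weeks plus 1 extra day.
Each full week contributes one Saturday: 13 so far.
The 1 extra day is Monday — none qualify.
Total: 13 + 0 = 13.

13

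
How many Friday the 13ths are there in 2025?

1

The 13th falls on a Friday when the month's 13th has weekday Fri.
Jan 13 is Mon; Feb 13 is Thu; Mar 13 is Thu; Apr 13 is Sun; May 13 is Tue; Jun 13 is Fri ✓; Jul 13 is Sun; Aug 13 is Wed; Sep 13 is Sat; Oct 13 is Mon; Nov 13 is Thu; Dec 13 is Sat.
Friday the 13ths: Jun.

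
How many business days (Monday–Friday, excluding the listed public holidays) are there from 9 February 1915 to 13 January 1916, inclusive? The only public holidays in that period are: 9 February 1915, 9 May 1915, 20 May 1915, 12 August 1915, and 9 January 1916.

9 February 1915 is a Tuesday.
The range spans 339 days (inclusive of both endpoints).
339 = 7 × 48 + 3, so there are 48 full weeks plus 3 extra days.
Each full week contributes 5 weekdays (Mon–Fri): 48 × 5 = 240.
The 3 extra days are Tue, Wed, Thu — 3 of them qualify.
Total: 240 + 3 = 243.
Holidays: 9 February 1915 (Tue); 9 May 1915 (Sun); 20 May 1915 (Thu); 12 August 1915 (Thu); 9 January 1916 (Sun).
3 of the 5 holidays fall on weekdays; the rest are weekends and were already excluded.
Business days: 243 − 3 = 240.

240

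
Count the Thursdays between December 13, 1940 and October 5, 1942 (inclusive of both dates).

94

December 13, 1940 is a Friday.
That's 662 days from start to end, counting both.
662 = 7 × 94 + 4, so there are 94 full weeks plus 4 extra days.
Each full week contributes one Thursday: 94 so far.
The 4 extra days are Friday, Saturday, Sunday, Monday — none qualify.
Total: 94 + 0 = 94.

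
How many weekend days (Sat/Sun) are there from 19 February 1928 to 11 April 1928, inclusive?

15

19 February 1928 is a Sunday.
That's 53 days from start to end, counting both.
53 = 7 × 7 + 4, so there are 7 full weeks plus 4 extra days.
Each full week contributes 2 weekend days (Sat, Sun): 7 × 2 = 14.
The 4 extra days are Sunday, Monday, Tuesday, Wednesday — 1 of them qualifies.
Total: 14 + 1 = 15.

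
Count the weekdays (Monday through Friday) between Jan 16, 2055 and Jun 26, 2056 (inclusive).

376 weekdays

Jan 16, 2055 is a Saturday.
The range spans 528 days (inclusive of both endpoints).
528 = 7 × 75 + 3, so there are 75 full weeks plus 3 extra days.
Each full week contributes 5 weekdays (Mon–Fri): 75 × 5 = 375.
The 3 extra days are Saturday, Sunday, Monday — 1 of them qualifies.
Total: 375 + 1 = 376.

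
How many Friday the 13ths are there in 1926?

1

The 13th falls on a Friday when the month's 13th has weekday Fri.
Jan 13 is Wed; Feb 13 is Sat; Mar 13 is Sat; Apr 13 is Tue; May 13 is Thu; Jun 13 is Sun; Jul 13 is Tue; Aug 13 is Fri ✓; Sep 13 is Mon; Oct 13 is Wed; Nov 13 is Sat; Dec 13 is Mon.
Friday the 13ths: Aug.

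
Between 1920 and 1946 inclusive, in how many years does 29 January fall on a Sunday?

4

Day of week of January 29 in each year:
1920: Thu, 1921: Sat, 1922: Sun ✓, 1923: Mon, 1924: Tue, 1925: Thu, 1926: Fri, 1927: Sat, 1928: Sun ✓, 1929: Tue, 1930: Wed, 1931: Thu, 1932: Fri, 1933: Sun ✓, 1934: Mon, 1935: Tue, 1936: Wed, 1937: Fri, 1938: Sat, 1939: Sun ✓, 1940: Mon, 1941: Wed, 1942: Thu, 1943: Fri, 1944: Sat, 1945: Mon, 1946: Tue
Sundays: 1922, 1928, 1933, 1939.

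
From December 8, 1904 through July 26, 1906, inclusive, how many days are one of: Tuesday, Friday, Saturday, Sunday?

340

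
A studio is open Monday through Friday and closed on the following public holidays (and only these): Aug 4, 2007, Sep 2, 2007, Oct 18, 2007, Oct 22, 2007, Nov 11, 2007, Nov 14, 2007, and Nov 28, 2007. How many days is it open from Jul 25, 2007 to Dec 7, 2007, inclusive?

Jul 25, 2007 is a Wednesday.
That's 136 days from start to end, counting both.
136 = 7 × 19 + 3, so there are 19 full weeks plus 3 extra days.
Each full week contributes 5 weekdays (Mon–Fri): 19 × 5 = 95.
The 3 extra days are Wednesday, Thursday, Friday — 3 of them qualify.
Total: 95 + 3 = 98.
Holidays: Aug 4, 2007 (Sat); Sep 2, 2007 (Sun); Oct 18, 2007 (Thu); Oct 22, 2007 (Mon); Nov 11, 2007 (Sun); Nov 14, 2007 (Wed); Nov 28, 2007 (Wed).
4 of the 7 holidays fall on weekdays; the rest are weekends and were already excluded.
Business days: 98 − 4 = 94.

94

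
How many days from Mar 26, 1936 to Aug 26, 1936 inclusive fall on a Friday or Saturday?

44

Mar 26, 1936 is a Thursday.
The range spans 154 days (inclusive of both endpoints).
154 = 7 × 22, so the span is exactly 22 full weeks.
Each full week contributes 2 days from the set (Fri, Sat): 22 × 2 = 44.
Total: 44.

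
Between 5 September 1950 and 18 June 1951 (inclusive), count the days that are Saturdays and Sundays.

5 September 1950 is a Tuesday.
The range spans 287 days (inclusive of both endpoints).
287 = 7 × 41, so the span is exactly 41 full weeks.
Each full week contributes 2 days from the set (Sat, Sun): 41 × 2 = 82.

82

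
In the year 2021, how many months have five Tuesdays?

4

A month has five Tuesdays exactly when Tuesday falls within its first (length − 28) days.
Jan: 31 days, starts Fri → 5 of Fri, Sat, Sun
Feb: 28 days, starts Mon → 5 of (none)
Mar: 31 days, starts Mon → 5 of Mon, Tue, Wed ✓
Apr: 30 days, starts Thu → 5 of Thu, Fri
May: 31 days, starts Sat → 5 of Sat, Sun, Mon
Jun: 30 days, starts Tue → 5 of Tue, Wed ✓
Jul: 31 days, starts Thu → 5 of Thu, Fri, Sat
Aug: 31 days, starts Sun → 5 of Sun, Mon, Tue ✓
Sep: 30 days, starts Wed → 5 of Wed, Thu
Oct: 31 days, starts Fri → 5 of Fri, Sat, Sun
Nov: 30 days, starts Mon → 5 of Mon, Tue ✓
Dec: 31 days, starts Wed → 5 of Wed, Thu, Fri
Months with five Tuesdays: Mar, Jun, Aug, Nov.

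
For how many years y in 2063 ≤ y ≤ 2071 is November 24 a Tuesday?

Day of week of November 24 in each year:
2063: Sat, 2064: Mon, 2065: Tue ✓, 2066: Wed, 2067: Thu, 2068: Sat, 2069: Sun, 2070: Mon, 2071: Tue ✓
Tuesdays: 2065, 2071.

2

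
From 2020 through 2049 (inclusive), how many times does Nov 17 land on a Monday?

4

Day of week of November 17 in each year:
2020: Tue, 2021: Wed, 2022: Thu, 2023: Fri, 2024: Sun, 2025: Mon ✓, 2026: Tue, 2027: Wed, 2028: Fri, 2029: Sat, 2030: Sun, 2031: Mon ✓, 2032: Wed, 2033: Thu, 2034: Fri, 2035: Sat, 2036: Mon ✓, 2037: Tue, 2038: Wed, 2039: Thu, 2040: Sat, 2041: Sun, 2042: Mon ✓, 2043: Tue, 2044: Thu, 2045: Fri, 2046: Sat, 2047: Sun, 2048: Tue, 2049: Wed
Mondays: 2025, 2031, 2036, 2042.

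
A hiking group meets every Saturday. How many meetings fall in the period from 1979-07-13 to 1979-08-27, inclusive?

1979-07-13 is a Friday.
That's 46 days from start to end, counting both.
46 = 7 × 6 + 4, so there are 6 full weeks plus 4 extra days.
Each full week contributes one Saturday: 6 so far.
The 4 extra days are Friday, Saturday, Sunday, Monday — 1 of them qualifies.
Total: 6 + 1 = 7.

7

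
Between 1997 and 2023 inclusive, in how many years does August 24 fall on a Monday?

Day of week of August 24 in each year:
1997: Sun, 1998: Mon ✓, 1999: Tue, 2000: Thu, 2001: Fri, 2002: Sat, 2003: Sun, 2004: Tue, 2005: Wed, 2006: Thu, 2007: Fri, 2008: Sun, 2009: Mon ✓, 2010: Tue, 2011: Wed, 2012: Fri, 2013: Sat, 2014: Sun, 2015: Mon ✓, 2016: Wed, 2017: Thu, 2018: Fri, 2019: Sat, 2020: Mon ✓, 2021: Tue, 2022: Wed, 2023: Thu
Mondays: 1998, 2009, 2015, 2020.

4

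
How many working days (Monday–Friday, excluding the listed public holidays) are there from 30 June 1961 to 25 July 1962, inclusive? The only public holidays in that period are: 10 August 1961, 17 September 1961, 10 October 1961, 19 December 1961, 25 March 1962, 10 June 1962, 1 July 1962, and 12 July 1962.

30 June 1961 is a Friday.
The range spans 391 days (inclusive of both endpoints).
391 = 7 × 55 + 6, so there are 55 full weeks plus 6 extra days.
Each full week contributes 5 weekdays (Mon–Fri): 55 × 5 = 275.
The 6 extra days are Friday, Saturday, Sunday, Monday, Tuesday, Wednesday — 4 of them qualify.
Total: 275 + 4 = 279.
Holidays: 10 August 1961 (Thu); 17 September 1961 (Sun); 10 October 1961 (Tue); 19 December 1961 (Tue); 25 March 1962 (Sun); 10 June 1962 (Sun); 1 July 1962 (Sun); 12 July 1962 (Thu).
4 of the 8 holidays fall on weekdays; the rest are weekends and were already excluded.
Business days: 279 − 4 = 275.

275 working days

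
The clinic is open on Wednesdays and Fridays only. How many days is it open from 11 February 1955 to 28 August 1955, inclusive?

57

11 February 1955 is a Friday.
The range spans 199 days (inclusive of both endpoints).
199 = 7 × 28 + 3, so there are 28 full weeks plus 3 extra days.
Each full week contributes 2 days from the set (Wed, Fri): 28 × 2 = 56.
The 3 extra days are Fri, Sat, Sun — 1 of them qualifies.
Total: 56 + 1 = 57.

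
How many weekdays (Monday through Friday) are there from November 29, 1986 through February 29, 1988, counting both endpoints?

November 29, 1986 is a Saturday.
From November 29, 1986 to February 29, 1988 is 458 days inclusive.
458 = 7 × 65 + 3, so there are 65 full weeks plus 3 extra days.
Each full week contributes 5 weekdays (Mon–Fri): 65 × 5 = 325.
The 3 extra days are Saturday, Sunday, Monday — 1 of them qualifies.
Total: 325 + 1 = 326.

326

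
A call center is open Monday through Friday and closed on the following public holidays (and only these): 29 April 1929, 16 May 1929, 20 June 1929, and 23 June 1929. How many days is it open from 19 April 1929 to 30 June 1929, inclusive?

19 April 1929 is a Friday.
That's 73 days from start to end, counting both.
73 = 7 × 10 + 3, so there are 10 full weeks plus 3 extra days.
Each full week contributes 5 weekdays (Mon–Fri): 10 × 5 = 50.
The 3 extra days are Fri, Sat, Sun — 1 of them qualifies.
Total: 50 + 1 = 51.
Holidays: 29 April 1929 (Mon); 16 May 1929 (Thu); 20 June 1929 (Thu); 23 June 1929 (Sun).
3 of the 4 holidays fall on weekdays; the rest are weekends and were already excluded.
Business days: 51 − 3 = 48.

48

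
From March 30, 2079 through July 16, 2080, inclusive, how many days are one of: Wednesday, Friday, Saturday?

203

March 30, 2079 is a Thursday.
That's 475 days from start to end, counting both.
475 = 7 × 67 + 6, so there are 67 full weeks plus 6 extra days.
Each full week contributes 3 days from the set (Wed, Fri, Sat): 67 × 3 = 201.
The 6 extra days are Thu, Fri, Sat, Sun, Mon, Tue — 2 of them qualify.
Total: 201 + 2 = 203.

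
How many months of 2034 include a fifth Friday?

A month has five Fridays exactly when Friday falls within its first (length − 28) days.
Jan: 31 days, starts Sun → 5 of Sun, Mon, Tue
Feb: 28 days, starts Wed → 5 of (none)
Mar: 31 days, starts Wed → 5 of Wed, Thu, Fri ✓
Apr: 30 days, starts Sat → 5 of Sat, Sun
May: 31 days, starts Mon → 5 of Mon, Tue, Wed
Jun: 30 days, starts Thu → 5 of Thu, Fri ✓
Jul: 31 days, starts Sat → 5 of Sat, Sun, Mon
Aug: 31 days, starts Tue → 5 of Tue, Wed, Thu
Sep: 30 days, starts Fri → 5 of Fri, Sat ✓
Oct: 31 days, starts Sun → 5 of Sun, Mon, Tue
Nov: 30 days, starts Wed → 5 of Wed, Thu
Dec: 31 days, starts Fri → 5 of Fri, Sat, Sun ✓
Months with five Fridays: Mar, Jun, Sep, Dec.

4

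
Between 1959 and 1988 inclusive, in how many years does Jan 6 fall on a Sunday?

4

Day of week of January 6 in each year:
1959: Tue, 1960: Wed, 1961: Fri, 1962: Sat, 1963: Sun ✓, 1964: Mon, 1965: Wed, 1966: Thu, 1967: Fri, 1968: Sat, 1969: Mon, 1970: Tue, 1971: Wed, 1972: Thu, 1973: Sat, 1974: Sun ✓, 1975: Mon, 1976: Tue, 1977: Thu, 1978: Fri, 1979: Sat, 1980: Sun ✓, 1981: Tue, 1982: Wed, 1983: Thu, 1984: Fri, 1985: Sun ✓, 1986: Mon, 1987: Tue, 1988: Wed
Sundays: 1963, 1974, 1980, 1985.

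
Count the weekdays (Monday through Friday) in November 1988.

22

November 1, 1988 is a Tuesday.
The range spans 30 days (inclusive of both endpoints).
30 = 7 × 4 + 2, so there are 4 full weeks plus 2 extra days.
Each full week contributes 5 weekdays (Mon–Fri): 4 × 5 = 20.
The 2 extra days are Tue, Wed — 2 of them qualify.
Total: 20 + 2 = 22.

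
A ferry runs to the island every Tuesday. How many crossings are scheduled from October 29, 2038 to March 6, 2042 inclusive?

October 29, 2038 is a Friday.
The range spans 1225 days (inclusive of both endpoints).
1225 = 7 × 175, so the span is exactly 175 full weeks.
Each full week contributes one Tuesday: 175 so far.

175 Tuesdays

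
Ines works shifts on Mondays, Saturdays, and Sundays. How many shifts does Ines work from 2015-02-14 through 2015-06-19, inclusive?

2015-02-14 is a Saturday.
That's 126 days from start to end, counting both.
126 = 7 × 18, so the span is exactly 18 full weeks.
Each full week contributes 3 days from the set (Mon, Sat, Sun): 18 × 3 = 54.

54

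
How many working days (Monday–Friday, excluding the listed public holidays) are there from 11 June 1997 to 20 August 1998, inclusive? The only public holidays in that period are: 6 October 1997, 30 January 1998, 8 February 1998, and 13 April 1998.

309 working days

11 June 1997 is a Wednesday.
From 11 June 1997 to 20 August 1998 is 436 days inclusive.
436 = 7 × 62 + 2, so there are 62 full weeks plus 2 extra days.
Each full week contributes 5 weekdays (Mon–Fri): 62 × 5 = 310.
The 2 extra days are Wednesday, Thursday — 2 of them qualify.
Total: 310 + 2 = 312.
Holidays: 6 October 1997 (Mon); 30 January 1998 (Fri); 8 February 1998 (Sun); 13 April 1998 (Mon).
3 of the 4 holidays fall on weekdays; the rest are weekends and were already excluded.
Business days: 312 − 3 = 309.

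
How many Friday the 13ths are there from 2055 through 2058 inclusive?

6

Friday-the-13ths by year:
2055: Aug
2056: Oct
2057: Apr, Jul
2058: Sep, Dec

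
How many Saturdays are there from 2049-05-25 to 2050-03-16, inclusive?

42

2049-05-25 is a Tuesday.
From 2049-05-25 to 2050-03-16 is 296 days inclusive.
296 = 7 × 42 + 2, so there are 42 full weeks plus 2 extra days.
Each full week contributes one Saturday: 42 so far.
The 2 extra days are Tuesday, Wednesday — none qualify.
Total: 42 + 0 = 42.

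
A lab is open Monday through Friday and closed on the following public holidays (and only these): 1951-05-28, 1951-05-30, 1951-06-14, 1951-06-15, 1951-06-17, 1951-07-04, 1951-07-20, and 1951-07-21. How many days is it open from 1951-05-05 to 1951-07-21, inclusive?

1951-05-05 is a Saturday.
The range spans 78 days (inclusive of both endpoints).
78 = 7 × 11 + 1, so there are 11 full weeks plus 1 extra day.
Each full week contributes 5 weekdays (Mon–Fri): 11 × 5 = 55.
The 1 extra day is Saturday — none qualify.
Total: 55 + 0 = 55.
Holidays: 1951-05-28 (Mon); 1951-05-30 (Wed); 1951-06-14 (Thu); 1951-06-15 (Fri); 1951-06-17 (Sun); 1951-07-04 (Wed); 1951-07-20 (Fri); 1951-07-21 (Sat).
6 of the 8 holidays fall on weekdays; the rest are weekends and were already excluded.
Business days: 55 − 6 = 49.

49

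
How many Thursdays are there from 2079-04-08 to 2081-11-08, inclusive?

2079-04-08 is a Saturday.
From 2079-04-08 to 2081-11-08 is 946 days inclusive.
946 = 7 × 135 + 1, so there are 135 full weeks plus 1 extra day.
Each full week contributes one Thursday: 135 so far.
The 1 extra day is Sat — none qualify.
Total: 135 + 0 = 135.

135 Thursdays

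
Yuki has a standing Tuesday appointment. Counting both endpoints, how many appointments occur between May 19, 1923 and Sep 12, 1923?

17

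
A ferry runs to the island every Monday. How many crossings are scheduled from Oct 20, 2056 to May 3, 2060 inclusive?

185

Oct 20, 2056 is a Friday.
The range spans 1292 days (inclusive of both endpoints).
1292 = 7 × 184 + 4, so there are 184 full weeks plus 4 extra days.
Each full week contributes one Monday: 184 so far.
The 4 extra days are Fri, Sat, Sun, Mon — 1 of them qualifies.
Total: 184 + 1 = 185.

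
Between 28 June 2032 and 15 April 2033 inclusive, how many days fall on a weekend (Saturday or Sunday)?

82

28 June 2032 is a Monday.
That's 292 days from start to end, counting both.
292 = 7 × 41 + 5, so there are 41 full weeks plus 5 extra days.
Each full week contributes 2 weekend days (Sat, Sun): 41 × 2 = 82.
The 5 extra days are Monday, Tuesday, Wednesday, Thursday, Friday — none qualify.
Total: 82 + 0 = 82.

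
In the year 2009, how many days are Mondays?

52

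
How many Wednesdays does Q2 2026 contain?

13

Apr 1, 2026 is a Wednesday.
That's 91 days from start to end, counting both.
91 = 7 × 13, so the span is exactly 13 full weeks.
Each full week contributes one Wednesday: 13 so far.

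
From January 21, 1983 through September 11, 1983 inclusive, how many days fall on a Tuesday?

33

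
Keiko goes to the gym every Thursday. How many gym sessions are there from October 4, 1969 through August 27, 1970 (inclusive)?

47 Thursdays

October 4, 1969 is a Saturday.
From October 4, 1969 to August 27, 1970 is 328 days inclusive.
328 = 7 × 46 + 6, so there are 46 full weeks plus 6 extra days.
Each full week contributes one Thursday: 46 so far.
The 6 extra days are Saturday, Sunday, Monday, Tuesday, Wednesday, Thursday — 1 of them qualifies.
Total: 46 + 1 = 47.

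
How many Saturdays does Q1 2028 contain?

13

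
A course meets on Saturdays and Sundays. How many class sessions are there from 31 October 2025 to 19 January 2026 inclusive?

31 October 2025 is a Friday.
That's 81 days from start to end, counting both.
81 = 7 × 11 + 4, so there are 11 full weeks plus 4 extra days.
Each full week contributes 2 days from the set (Sat, Sun): 11 × 2 = 22.
The 4 extra days are Friday, Saturday, Sunday, Monday — 2 of them qualify.
Total: 22 + 2 = 24.

24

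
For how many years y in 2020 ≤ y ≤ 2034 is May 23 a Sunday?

3

Day of week of May 23 in each year:
2020: Sat, 2021: Sun ✓, 2022: Mon, 2023: Tue, 2024: Thu, 2025: Fri, 2026: Sat, 2027: Sun ✓, 2028: Tue, 2029: Wed, 2030: Thu, 2031: Fri, 2032: Sun ✓, 2033: Mon, 2034: Tue
Sundays: 2021, 2027, 2032.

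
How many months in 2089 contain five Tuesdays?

4

A month has five Tuesdays exactly when Tuesday falls within its first (length − 28) days.
Jan: 31 days, starts Sat → 5 of Sat, Sun, Mon
Feb: 28 days, starts Tue → 5 of (none)
Mar: 31 days, starts Tue → 5 of Tue, Wed, Thu ✓
Apr: 30 days, starts Fri → 5 of Fri, Sat
May: 31 days, starts Sun → 5 of Sun, Mon, Tue ✓
Jun: 30 days, starts Wed → 5 of Wed, Thu
Jul: 31 days, starts Fri → 5 of Fri, Sat, Sun
Aug: 31 days, starts Mon → 5 of Mon, Tue, Wed ✓
Sep: 30 days, starts Thu → 5 of Thu, Fri
Oct: 31 days, starts Sat → 5 of Sat, Sun, Mon
Nov: 30 days, starts Tue → 5 of Tue, Wed ✓
Dec: 31 days, starts Thu → 5 of Thu, Fri, Sat
Months with five Tuesdays: Mar, May, Aug, Nov.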